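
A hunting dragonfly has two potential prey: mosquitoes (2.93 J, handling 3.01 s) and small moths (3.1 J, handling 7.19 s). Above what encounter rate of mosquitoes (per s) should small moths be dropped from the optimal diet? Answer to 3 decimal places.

0.264 per s

The zero-one rule: include small moths iff E₂/h₂ > λE₁/(1+λh₁). Equality gives the switch point.
λE₁h₂ = E₂ + λE₂h₁ ⇒ λ = E₂/(E₁h₂ − E₂h₁) = 3.1/(21.07 − 9.331) = 0.2642 per s.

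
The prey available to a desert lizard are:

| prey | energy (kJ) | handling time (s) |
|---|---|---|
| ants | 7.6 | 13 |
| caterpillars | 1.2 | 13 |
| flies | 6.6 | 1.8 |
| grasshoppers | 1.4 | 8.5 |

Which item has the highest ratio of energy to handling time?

In descending order of E/h:
flies: 6.6/1.8 = 3.67 kJ/s
ants: 7.6/13 = 0.585 kJ/s
grasshoppers: 1.4/8.5 = 0.165 kJ/s
caterpillars: 1.2/13 = 0.0923 kJ/s

flies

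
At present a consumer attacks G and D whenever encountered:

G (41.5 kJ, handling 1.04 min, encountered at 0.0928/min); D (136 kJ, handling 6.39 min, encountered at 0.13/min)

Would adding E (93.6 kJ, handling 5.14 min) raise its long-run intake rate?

Yes

On G and D alone, R = ΣλE/(1+Σλh) = 21.53/1.927 = 11.17 kJ/min.
E: E/h = 93.6/5.14 = 18.21 kJ/min.
Since 18.21 > R, including E increases the long-run rate.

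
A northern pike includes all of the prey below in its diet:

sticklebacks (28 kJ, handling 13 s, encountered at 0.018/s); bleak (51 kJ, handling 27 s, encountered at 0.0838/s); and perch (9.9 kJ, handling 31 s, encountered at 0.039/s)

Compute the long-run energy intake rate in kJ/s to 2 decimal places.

1.10 kJ/s

R = (0.018×28 + 0.0838×51 + 0.039×9.9) / (1 + 0.018×13 + 0.0838×27 + 0.039×31) = 5.164/4.706 = 1.097 kJ/s.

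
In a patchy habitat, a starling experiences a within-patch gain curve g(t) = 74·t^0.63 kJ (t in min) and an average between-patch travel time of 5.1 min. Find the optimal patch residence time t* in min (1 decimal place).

8.7 min

Optimal t* satisfies g'(t*) = g(t*)/(T + t*).
g'(t) = 0.63·74·t^-0.37. Setting 0.63·74·t^-0.37 = 74·t^0.63/(5.1+t) gives 0.63(5.1+t) = t, so 0.37·t = 0.63×5.1.
t* = 0.63×5.1/0.37 = 8.684 min.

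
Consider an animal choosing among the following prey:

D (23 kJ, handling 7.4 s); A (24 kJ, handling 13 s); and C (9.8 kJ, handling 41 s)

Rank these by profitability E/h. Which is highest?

D

Profitability E/h (kJ/s): D = 23/7.4 = 3.11, A = 24/13 = 1.85, C = 9.8/41 = 0.239.
Ranked: D > A > C.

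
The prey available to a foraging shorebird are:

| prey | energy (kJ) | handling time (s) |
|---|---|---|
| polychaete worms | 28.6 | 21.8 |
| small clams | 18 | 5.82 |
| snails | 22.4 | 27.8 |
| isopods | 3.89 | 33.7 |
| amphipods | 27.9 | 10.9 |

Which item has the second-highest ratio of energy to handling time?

amphipods

Profitability E/h (kJ/s): polychaete worms = 28.6/21.8 = 1.31, small clams = 18/5.82 = 3.09, snails = 22.4/27.8 = 0.806, isopods = 3.89/33.7 = 0.115, amphipods = 27.9/10.9 = 2.56.
Ranked: small clams > amphipods > polychaete worms > snails > isopods.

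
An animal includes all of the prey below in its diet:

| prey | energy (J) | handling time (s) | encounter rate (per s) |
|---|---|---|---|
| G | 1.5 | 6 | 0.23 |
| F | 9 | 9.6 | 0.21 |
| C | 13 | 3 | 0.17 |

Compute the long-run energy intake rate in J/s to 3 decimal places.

Energy encountered per unit search time: 0.23×1.5 + 0.21×9 + 0.17×13 = 4.445 J/s.
Handling time per unit search time: 0.23×6 + 0.21×9.6 + 0.17×3 = 3.906.
Rate = 4.445/(1 + 3.906) = 0.906 J/s.

0.906 J/s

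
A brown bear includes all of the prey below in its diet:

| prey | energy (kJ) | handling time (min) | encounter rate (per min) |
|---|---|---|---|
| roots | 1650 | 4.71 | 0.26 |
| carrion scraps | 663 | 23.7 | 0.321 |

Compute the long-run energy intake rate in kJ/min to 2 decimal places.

Energy encountered per unit search time: 0.26×1650 + 0.321×663 = 641.8 kJ/min.
Handling time per unit search time: 0.26×4.71 + 0.321×23.7 = 8.832.
Rate = 641.8/(1 + 8.832) = 65.28 kJ/min.

65.28 kJ/min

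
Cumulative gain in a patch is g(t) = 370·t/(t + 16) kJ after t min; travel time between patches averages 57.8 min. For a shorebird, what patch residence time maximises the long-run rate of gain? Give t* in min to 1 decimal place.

Maximise g(t)/(T+t): set derivative to zero → g'(t)(T+t) = g(t).
g'(t) = 370·16/(t + 16)². Setting 370·16/(t+16)² = 370t/[(t+16)(57.8+t)] gives 16(57.8+t) = t(t+16), so t² = 16×57.8 = 924.8.
t* = √924.8 = 30.41 min.

30.4 min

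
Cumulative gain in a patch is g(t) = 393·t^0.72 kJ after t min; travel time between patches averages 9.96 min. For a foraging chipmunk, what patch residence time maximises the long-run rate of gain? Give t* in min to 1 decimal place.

25.6 min

By the marginal value theorem, leave when the instantaneous gain rate g'(t) equals the habitat-wide average g(t)/(T + t).
g'(t) = 0.72·393·t^-0.28. Setting 0.72·393·t^-0.28 = 393·t^0.72/(9.96+t) gives 0.72(9.96+t) = t, so 0.28·t = 0.72×9.96.
t* = 0.72×9.96/0.28 = 25.61 min.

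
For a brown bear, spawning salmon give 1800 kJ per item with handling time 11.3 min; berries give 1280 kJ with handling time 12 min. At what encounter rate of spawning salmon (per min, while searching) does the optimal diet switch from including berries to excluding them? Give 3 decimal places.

0.179 per min

The zero-one rule: include berries iff E₂/h₂ > λE₁/(1+λh₁). Equality gives the switch point.
λE₁h₂ = E₂ + λE₂h₁ ⇒ λ = E₂/(E₁h₂ − E₂h₁) = 1280/(2.16e+04 − 1.446e+04) = 0.1794 per min.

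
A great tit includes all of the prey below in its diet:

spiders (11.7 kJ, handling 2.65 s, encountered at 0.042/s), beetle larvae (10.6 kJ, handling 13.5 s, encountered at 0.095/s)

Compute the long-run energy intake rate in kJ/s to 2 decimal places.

R = Σλ_iE_i / (1 + Σλ_ih_i)
Numerator: 0.042×11.7 + 0.095×10.6 = 1.498
Denominator: 1 + 0.042×2.65 + 0.095×13.5 = 2.394
R = 1.498/2.394 = 0.626 kJ/s

0.63 kJ/s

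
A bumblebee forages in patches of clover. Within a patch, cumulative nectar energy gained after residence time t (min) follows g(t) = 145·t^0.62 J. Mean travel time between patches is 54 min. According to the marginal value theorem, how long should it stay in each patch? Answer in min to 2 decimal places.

88.11 min

Maximise g(t)/(T+t): set derivative to zero → g'(t)(T+t) = g(t).
g'(t) = 0.62·145·t^-0.38. Setting 0.62·145·t^-0.38 = 145·t^0.62/(54+t) gives 0.62(54+t) = t, so 0.38·t = 0.62×54.
t* = 0.62×54/0.38 = 88.11 min.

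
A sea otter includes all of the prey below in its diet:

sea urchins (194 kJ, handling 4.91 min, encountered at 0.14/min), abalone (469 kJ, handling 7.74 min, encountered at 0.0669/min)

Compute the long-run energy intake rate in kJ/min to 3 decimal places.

26.545 kJ/min

Energy encountered per unit search time: 0.14×194 + 0.0669×469 = 58.54 kJ/min.
Handling time per unit search time: 0.14×4.91 + 0.0669×7.74 = 1.205.
Rate = 58.54/(1 + 1.205) = 26.54 kJ/min.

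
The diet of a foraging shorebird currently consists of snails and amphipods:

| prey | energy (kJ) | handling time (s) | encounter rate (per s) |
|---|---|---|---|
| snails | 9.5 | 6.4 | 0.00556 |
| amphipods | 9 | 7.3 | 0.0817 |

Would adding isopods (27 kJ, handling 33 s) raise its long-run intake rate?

Intake rate on the current diet: R = (0.00556×9.5 + 0.0817×9) / (1 + 0.00556×6.4 + 0.0817×7.3) = 0.7881/1.632 = 0.4829 kJ/s.
isopods: E/h = 27/33 = 0.8182 kJ/s.
Since 0.8182 > R, including isopods increases the long-run rate.

Yes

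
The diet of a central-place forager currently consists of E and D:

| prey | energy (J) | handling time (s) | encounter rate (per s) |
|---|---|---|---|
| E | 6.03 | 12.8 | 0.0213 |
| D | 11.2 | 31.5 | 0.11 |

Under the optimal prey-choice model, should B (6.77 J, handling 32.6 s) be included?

No

Current rate: (0.0213×6.03 + 0.11×11.2)/(1 + 0.0213×12.8 + 0.11×31.5) = 0.2872 J/s.
Profitability of B: 6.77/32.6 = 0.2077 J/s.
0.2077 < 0.2872, so adding B would lower the average — exclude it.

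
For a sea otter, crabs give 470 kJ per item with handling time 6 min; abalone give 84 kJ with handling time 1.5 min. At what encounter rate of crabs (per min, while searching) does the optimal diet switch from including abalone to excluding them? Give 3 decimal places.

0.418 per min

At the threshold, the rate on crabs alone equals the profitability of abalone: λ·470/(1 + λ·6) = 84/1.5 = 56.
Rearranging, λ(470 − 56×6) = 56, so λ = 56/134 = 0.4179 per min.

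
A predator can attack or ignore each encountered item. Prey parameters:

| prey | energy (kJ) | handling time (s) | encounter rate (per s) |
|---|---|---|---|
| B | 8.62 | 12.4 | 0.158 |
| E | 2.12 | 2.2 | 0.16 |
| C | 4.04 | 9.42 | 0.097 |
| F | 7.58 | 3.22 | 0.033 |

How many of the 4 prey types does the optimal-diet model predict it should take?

E/h in descending order: F 2.35, E 0.964, B 0.695, C 0.429 kJ/s. The optimal diet is the largest prefix of this list for which every included type satisfies E_i/h_i > R on the types above it.
Rate on top 1: 0.2261. E: 0.964 > 0.2261 → include.
Rate on top 2: 0.4041. B: 0.695 > 0.4041 → include.
Rate on top 3: 0.571. C: 0.429 < 0.571 → exclude; stop.
Optimal diet: F, E, B — 3 of 4 types.

3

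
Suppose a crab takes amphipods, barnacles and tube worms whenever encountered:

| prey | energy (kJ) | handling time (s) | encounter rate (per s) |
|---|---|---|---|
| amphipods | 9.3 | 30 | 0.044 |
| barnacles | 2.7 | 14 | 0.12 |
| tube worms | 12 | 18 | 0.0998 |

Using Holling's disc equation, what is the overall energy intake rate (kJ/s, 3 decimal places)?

Energy encountered per unit search time: 0.044×9.3 + 0.12×2.7 + 0.0998×12 = 1.931 kJ/s.
Handling time per unit search time: 0.044×30 + 0.12×14 + 0.0998×18 = 4.796.
Rate = 1.931/(1 + 4.796) = 0.3331 kJ/s.

0.333 kJ/s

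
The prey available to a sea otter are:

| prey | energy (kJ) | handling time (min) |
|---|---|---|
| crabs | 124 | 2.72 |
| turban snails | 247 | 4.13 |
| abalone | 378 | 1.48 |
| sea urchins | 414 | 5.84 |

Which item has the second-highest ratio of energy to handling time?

In descending order of E/h:
abalone: 378/1.48 = 255 kJ/min
sea urchins: 414/5.84 = 70.9 kJ/min
turban snails: 247/4.13 = 59.8 kJ/min
crabs: 124/2.72 = 45.6 kJ/min

sea urchins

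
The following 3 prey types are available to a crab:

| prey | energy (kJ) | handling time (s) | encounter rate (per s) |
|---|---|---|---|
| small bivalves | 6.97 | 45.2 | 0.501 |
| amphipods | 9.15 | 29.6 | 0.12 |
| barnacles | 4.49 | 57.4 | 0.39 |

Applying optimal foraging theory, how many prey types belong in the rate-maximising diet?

E/h in descending order: amphipods 0.309, small bivalves 0.154, barnacles 0.0782 kJ/s. The optimal diet is the largest prefix of this list for which every included type satisfies E_i/h_i > R on the types above it.
Rate on top 1: 0.2412. small bivalves: 0.154 < 0.2412 → exclude; stop.
Optimal diet: amphipods — 1 of 3 types.

1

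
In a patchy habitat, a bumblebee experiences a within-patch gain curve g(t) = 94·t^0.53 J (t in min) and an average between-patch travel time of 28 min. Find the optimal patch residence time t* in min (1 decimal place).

Maximise g(t)/(T+t): set derivative to zero → g'(t)(T+t) = g(t).
g'(t) = 0.53·94·t^-0.47. Setting 0.53·94·t^-0.47 = 94·t^0.53/(28+t) gives 0.53(28+t) = t, so 0.47·t = 0.53×28.
t* = 0.53×28/0.47 = 31.57 min.

31.6 min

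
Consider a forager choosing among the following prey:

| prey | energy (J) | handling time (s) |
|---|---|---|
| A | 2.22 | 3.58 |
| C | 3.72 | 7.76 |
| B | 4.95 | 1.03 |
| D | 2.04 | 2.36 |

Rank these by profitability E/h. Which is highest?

B

Profitability E/h (J/s): A = 2.22/3.58 = 0.62, C = 3.72/7.76 = 0.479, B = 4.95/1.03 = 4.81, D = 2.04/2.36 = 0.864.
Ranked: B > D > A > C.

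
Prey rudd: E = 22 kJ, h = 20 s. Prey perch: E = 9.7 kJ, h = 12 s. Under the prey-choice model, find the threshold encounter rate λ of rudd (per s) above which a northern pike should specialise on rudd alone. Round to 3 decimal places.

0.139 per s

The zero-one rule: include perch iff E₂/h₂ > λE₁/(1+λh₁). Equality gives the switch point.
λE₁h₂ = E₂ + λE₂h₁ ⇒ λ = E₂/(E₁h₂ − E₂h₁) = 9.7/(264 − 194) = 0.1386 per s.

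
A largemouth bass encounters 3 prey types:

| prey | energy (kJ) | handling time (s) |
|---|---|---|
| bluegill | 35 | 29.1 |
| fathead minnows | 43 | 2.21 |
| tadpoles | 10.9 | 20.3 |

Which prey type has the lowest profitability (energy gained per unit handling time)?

Profitability E/h (kJ/s): bluegill = 35/29.1 = 1.2, fathead minnows = 43/2.21 = 19.5, tadpoles = 10.9/20.3 = 0.537.
Ranked: fathead minnows > bluegill > tadpoles.

tadpoles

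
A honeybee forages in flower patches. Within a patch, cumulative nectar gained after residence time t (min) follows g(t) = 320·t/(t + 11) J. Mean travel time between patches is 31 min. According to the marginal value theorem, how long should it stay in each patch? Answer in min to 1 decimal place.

Maximise g(t)/(T+t): set derivative to zero → g'(t)(T+t) = g(t).
g'(t) = 320·11/(t + 11)². Setting 320·11/(t+11)² = 320t/[(t+11)(31+t)] gives 11(31+t) = t(t+11), so t² = 11×31 = 341.
t* = √341 = 18.47 min.

18.5 min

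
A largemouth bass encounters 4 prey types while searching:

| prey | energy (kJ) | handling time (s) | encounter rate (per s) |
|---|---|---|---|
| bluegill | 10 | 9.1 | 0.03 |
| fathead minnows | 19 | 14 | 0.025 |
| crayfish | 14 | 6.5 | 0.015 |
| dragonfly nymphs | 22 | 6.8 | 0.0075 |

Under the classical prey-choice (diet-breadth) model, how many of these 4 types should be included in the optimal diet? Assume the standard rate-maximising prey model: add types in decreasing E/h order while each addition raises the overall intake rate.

4

E/h in descending order: dragonfly nymphs 3.24, crayfish 2.15, fathead minnows 1.36, bluegill 1.1 kJ/s. The optimal diet is the largest prefix of this list for which every included type satisfies E_i/h_i > R on the types above it.
Rate on top 1: 0.157. crayfish: 2.15 > 0.157 → include.
Rate on top 2: 0.3265. fathead minnows: 1.36 > 0.3265 → include.
Rate on top 3: 0.5672. bluegill: 1.1 > 0.5672 → include.
Optimal diet: dragonfly nymphs, crayfish, fathead minnows, bluegill — 4 of 4 types.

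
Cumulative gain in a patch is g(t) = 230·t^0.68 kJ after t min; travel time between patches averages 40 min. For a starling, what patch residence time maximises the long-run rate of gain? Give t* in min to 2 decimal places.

Optimal t* satisfies g'(t*) = g(t*)/(T + t*).
g'(t) = 0.68·230·t^-0.32. Setting 0.68·230·t^-0.32 = 230·t^0.68/(40+t) gives 0.68(40+t) = t, so 0.32·t = 0.68×40.
t* = 0.68×40/0.32 = 85 min.

85.00 min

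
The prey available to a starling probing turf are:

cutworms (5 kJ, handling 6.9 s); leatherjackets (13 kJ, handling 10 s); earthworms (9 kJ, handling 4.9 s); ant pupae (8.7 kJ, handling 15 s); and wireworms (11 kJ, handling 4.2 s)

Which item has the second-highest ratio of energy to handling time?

earthworms

In descending order of E/h:
wireworms: 11/4.2 = 2.62 kJ/s
earthworms: 9/4.9 = 1.84 kJ/s
leatherjackets: 13/10 = 1.3 kJ/s
cutworms: 5/6.9 = 0.725 kJ/s
ant pupae: 8.7/15 = 0.58 kJ/s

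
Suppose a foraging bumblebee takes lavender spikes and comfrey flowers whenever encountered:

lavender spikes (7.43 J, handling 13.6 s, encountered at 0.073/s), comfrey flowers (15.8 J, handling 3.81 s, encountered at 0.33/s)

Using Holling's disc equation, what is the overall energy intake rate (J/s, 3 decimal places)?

Energy encountered per unit search time: 0.073×7.43 + 0.33×15.8 = 5.756 J/s.
Handling time per unit search time: 0.073×13.6 + 0.33×3.81 = 2.25.
Rate = 5.756/(1 + 2.25) = 1.771 J/s.

1.771 J/s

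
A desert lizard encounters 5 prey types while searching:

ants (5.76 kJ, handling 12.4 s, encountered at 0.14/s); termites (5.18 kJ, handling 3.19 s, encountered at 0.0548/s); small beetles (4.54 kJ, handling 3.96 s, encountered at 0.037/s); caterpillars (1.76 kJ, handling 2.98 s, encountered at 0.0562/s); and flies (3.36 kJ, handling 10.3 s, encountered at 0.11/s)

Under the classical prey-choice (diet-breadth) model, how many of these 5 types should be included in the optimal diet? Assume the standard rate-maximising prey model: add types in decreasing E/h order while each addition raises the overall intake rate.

E/h in descending order: termites 1.62, small beetles 1.15, caterpillars 0.591, ants 0.465, flies 0.326 kJ/s. The optimal diet is the largest prefix of this list for which every included type satisfies E_i/h_i > R on the types above it.
Rate on top 1: 0.2416. small beetles: 1.15 > 0.2416 → include.
Rate on top 2: 0.342. caterpillars: 0.591 > 0.342 → include.
Rate on top 3: 0.3699. ants: 0.465 > 0.3699 → include.
Rate on top 4: 0.4208. flies: 0.326 < 0.4208 → exclude; stop.
Optimal diet: termites, small beetles, caterpillars, ants — 4 of 5 types.

4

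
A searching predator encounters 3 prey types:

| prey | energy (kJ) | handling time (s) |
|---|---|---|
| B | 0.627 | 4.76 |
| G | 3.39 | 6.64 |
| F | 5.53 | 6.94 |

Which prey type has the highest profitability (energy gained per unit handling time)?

Profitability E/h (kJ/s): B = 0.627/4.76 = 0.132, G = 3.39/6.64 = 0.511, F = 5.53/6.94 = 0.797.
Ranked: F > G > B.

F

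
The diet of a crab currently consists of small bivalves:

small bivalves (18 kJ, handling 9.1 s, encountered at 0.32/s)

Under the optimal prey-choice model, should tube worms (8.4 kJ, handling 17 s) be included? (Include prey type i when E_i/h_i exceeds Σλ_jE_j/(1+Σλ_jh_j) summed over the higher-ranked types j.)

Current rate: (0.32×18)/(1 + 0.32×9.1) = 1.472 kJ/s.
Profitability of tube worms: 8.4/17 = 0.4941 kJ/s.
Since 0.4941 < R, time spent handling tube worms is better spent searching.

No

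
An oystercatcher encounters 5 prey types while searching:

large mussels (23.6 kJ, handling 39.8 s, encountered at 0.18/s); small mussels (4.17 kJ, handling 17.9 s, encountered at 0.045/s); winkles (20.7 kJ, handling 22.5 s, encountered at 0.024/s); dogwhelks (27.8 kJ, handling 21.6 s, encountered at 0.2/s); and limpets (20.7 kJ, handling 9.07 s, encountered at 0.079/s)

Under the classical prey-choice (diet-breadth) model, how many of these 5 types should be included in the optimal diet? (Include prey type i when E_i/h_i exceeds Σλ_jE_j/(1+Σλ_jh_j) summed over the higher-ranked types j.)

2

E/h in descending order: limpets 2.28, dogwhelks 1.29, winkles 0.92, large mussels 0.593, small mussels 0.233 kJ/s. The optimal diet is the largest prefix of this list for which every included type satisfies E_i/h_i > R on the types above it.
Rate on top 1: 0.9527. dogwhelks: 1.29 > 0.9527 → include.
Rate on top 2: 1.192. winkles: 0.92 < 1.192 → exclude; stop.
Optimal diet: limpets, dogwhelks — 2 of 5 types.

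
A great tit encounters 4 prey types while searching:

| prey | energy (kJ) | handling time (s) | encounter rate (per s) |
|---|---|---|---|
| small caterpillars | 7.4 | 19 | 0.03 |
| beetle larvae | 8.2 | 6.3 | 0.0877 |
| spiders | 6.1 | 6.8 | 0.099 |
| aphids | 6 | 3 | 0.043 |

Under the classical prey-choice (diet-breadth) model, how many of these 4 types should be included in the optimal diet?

3

E/h in descending order: aphids 2, beetle larvae 1.3, spiders 0.897, small caterpillars 0.389 kJ/s. The optimal diet is the largest prefix of this list for which every included type satisfies E_i/h_i > R on the types above it.
Rate on top 1: 0.2285. beetle larvae: 1.3 > 0.2285 → include.
Rate on top 2: 0.5811. spiders: 0.897 > 0.5811 → include.
Rate on top 3: 0.6714. small caterpillars: 0.389 < 0.6714 → exclude; stop.
Optimal diet: aphids, beetle larvae, spiders — 3 of 4 types.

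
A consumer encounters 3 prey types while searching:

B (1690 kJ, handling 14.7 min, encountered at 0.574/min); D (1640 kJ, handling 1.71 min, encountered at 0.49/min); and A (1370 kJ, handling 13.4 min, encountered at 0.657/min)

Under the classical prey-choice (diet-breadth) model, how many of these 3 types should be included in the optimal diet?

1

Profitabilities (E/h, kJ/min): D 959, B 115, A 102. Add prey in this order while the next type's profitability exceeds the intake rate on those already taken.
Rate on top 1: 437.2. B: 115 < 437.2 → exclude; stop.
Optimal diet: D — 1 of 3 types.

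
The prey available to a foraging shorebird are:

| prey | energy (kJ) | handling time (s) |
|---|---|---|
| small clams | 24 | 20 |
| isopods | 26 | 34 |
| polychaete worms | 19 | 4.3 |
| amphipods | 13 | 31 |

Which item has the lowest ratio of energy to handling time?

Profitability E/h (kJ/s): small clams = 24/20 = 1.2, isopods = 26/34 = 0.765, polychaete worms = 19/4.3 = 4.42, amphipods = 13/31 = 0.419.
Ranked: polychaete worms > small clams > isopods > amphipods.

amphipods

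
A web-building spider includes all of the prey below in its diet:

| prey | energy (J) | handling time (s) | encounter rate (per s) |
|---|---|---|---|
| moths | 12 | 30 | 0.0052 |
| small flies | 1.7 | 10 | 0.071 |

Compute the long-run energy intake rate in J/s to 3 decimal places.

0.098 J/s

R = (0.0052×12 + 0.071×1.7) / (1 + 0.0052×30 + 0.071×10) = 0.1831/1.866 = 0.09812 J/s.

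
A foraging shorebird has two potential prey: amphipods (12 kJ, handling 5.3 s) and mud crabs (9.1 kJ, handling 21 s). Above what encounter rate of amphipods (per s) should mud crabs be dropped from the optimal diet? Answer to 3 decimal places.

Drop mud crabs once their profitability E₂/h₂ falls below the rate achievable on amphipods alone: E₂/h₂ = λE₁/(1 + λh₁).
Solve for λ: λE₁h₂ = E₂(1 + λh₁) → λ(E₁h₂ − E₂h₁) = E₂ → λ = E₂/(E₁h₂ − E₂h₁).
λ = 9.1/(12×21 − 9.1×5.3) = 9.1/203.8 = 0.04466 per s.

0.045 per s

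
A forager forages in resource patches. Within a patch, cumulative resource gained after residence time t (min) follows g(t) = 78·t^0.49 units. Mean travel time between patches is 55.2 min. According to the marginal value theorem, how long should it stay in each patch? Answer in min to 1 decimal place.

53.0 min

By the marginal value theorem, leave when the instantaneous gain rate g'(t) equals the habitat-wide average g(t)/(T + t).
g'(t) = 0.49·78·t^-0.51. Setting 0.49·78·t^-0.51 = 78·t^0.49/(55.2+t) gives 0.49(55.2+t) = t, so 0.51·t = 0.49×55.2.
t* = 0.49×55.2/0.51 = 53.04 min.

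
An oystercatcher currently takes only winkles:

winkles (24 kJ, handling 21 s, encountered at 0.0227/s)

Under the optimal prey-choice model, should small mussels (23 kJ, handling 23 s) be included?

Current rate: (0.0227×24)/(1 + 0.0227×21) = 0.3689 kJ/s.
Profitability of small mussels: 23/23 = 1 kJ/s.
Since 1 > R, including small mussels increases the long-run rate.

Yes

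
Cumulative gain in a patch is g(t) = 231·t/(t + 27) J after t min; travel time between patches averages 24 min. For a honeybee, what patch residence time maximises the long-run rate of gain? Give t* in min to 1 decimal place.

Optimal t* satisfies g'(t*) = g(t*)/(T + t*).
g'(t) = 231·27/(t + 27)². Setting 231·27/(t+27)² = 231t/[(t+27)(24+t)] gives 27(24+t) = t(t+27), so t² = 27×24 = 648.
t* = √648 = 25.46 min.

25.5 min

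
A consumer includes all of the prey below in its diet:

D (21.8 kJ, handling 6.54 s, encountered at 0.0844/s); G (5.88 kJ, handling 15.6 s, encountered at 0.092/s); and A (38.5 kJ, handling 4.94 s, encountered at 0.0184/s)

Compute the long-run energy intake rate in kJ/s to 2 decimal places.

1.00 kJ/s

R = Σλ_iE_i / (1 + Σλ_ih_i)
Numerator: 0.0844×21.8 + 0.092×5.88 + 0.0184×38.5 = 3.089
Denominator: 1 + 0.0844×6.54 + 0.092×15.6 + 0.0184×4.94 = 3.078
R = 3.089/3.078 = 1.004 kJ/s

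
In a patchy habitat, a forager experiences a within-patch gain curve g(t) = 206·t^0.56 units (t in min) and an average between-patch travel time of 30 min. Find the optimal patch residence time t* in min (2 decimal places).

38.18 min

Maximise g(t)/(T+t): set derivative to zero → g'(t)(T+t) = g(t).
g'(t) = 0.56·206·t^-0.44. Setting 0.56·206·t^-0.44 = 206·t^0.56/(30+t) gives 0.56(30+t) = t, so 0.44·t = 0.56×30.
t* = 0.56×30/0.44 = 38.18 min.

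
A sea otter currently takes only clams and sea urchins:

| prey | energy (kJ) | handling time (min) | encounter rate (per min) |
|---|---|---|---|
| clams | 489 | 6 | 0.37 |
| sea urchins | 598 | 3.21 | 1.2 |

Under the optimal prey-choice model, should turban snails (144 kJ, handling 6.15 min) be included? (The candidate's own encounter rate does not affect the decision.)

No

Intake rate on the current diet: R = (0.37×489 + 1.2×598) / (1 + 0.37×6 + 1.2×3.21) = 898.5/7.072 = 127.1 kJ/min.
turban snails: E/h = 144/6.15 = 23.41 kJ/min.
Since 23.41 < R, time spent handling turban snails is better spent searching.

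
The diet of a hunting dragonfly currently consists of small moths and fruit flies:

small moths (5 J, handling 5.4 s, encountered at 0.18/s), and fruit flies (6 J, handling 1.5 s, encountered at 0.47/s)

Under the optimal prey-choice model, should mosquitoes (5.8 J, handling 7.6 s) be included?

No

Intake rate on the current diet: R = (0.18×5 + 0.47×6) / (1 + 0.18×5.4 + 0.47×1.5) = 3.72/2.677 = 1.39 J/s.
Profitability of mosquitoes: 5.8/7.6 = 0.7632 J/s.
0.7632 < 1.39, so adding mosquitoes would lower the average — exclude it.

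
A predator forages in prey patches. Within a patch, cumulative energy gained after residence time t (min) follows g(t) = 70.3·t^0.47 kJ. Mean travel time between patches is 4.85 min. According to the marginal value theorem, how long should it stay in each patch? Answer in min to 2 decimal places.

4.30 min

By the marginal value theorem, leave when the instantaneous gain rate g'(t) equals the habitat-wide average g(t)/(T + t).
g'(t) = 0.47·70.3·t^-0.53. Setting 0.47·70.3·t^-0.53 = 70.3·t^0.47/(4.85+t) gives 0.47(4.85+t) = t, so 0.53·t = 0.47×4.85.
t* = 0.47×4.85/0.53 = 4.301 min.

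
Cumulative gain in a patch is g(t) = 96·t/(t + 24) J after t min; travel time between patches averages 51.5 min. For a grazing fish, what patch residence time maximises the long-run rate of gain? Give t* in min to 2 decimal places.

35.16 min

Optimal t* satisfies g'(t*) = g(t*)/(T + t*).
g'(t) = 96·24/(t + 24)². Setting 96·24/(t+24)² = 96t/[(t+24)(51.5+t)] gives 24(51.5+t) = t(t+24), so t² = 24×51.5 = 1236.
t* = √1236 = 35.16 min.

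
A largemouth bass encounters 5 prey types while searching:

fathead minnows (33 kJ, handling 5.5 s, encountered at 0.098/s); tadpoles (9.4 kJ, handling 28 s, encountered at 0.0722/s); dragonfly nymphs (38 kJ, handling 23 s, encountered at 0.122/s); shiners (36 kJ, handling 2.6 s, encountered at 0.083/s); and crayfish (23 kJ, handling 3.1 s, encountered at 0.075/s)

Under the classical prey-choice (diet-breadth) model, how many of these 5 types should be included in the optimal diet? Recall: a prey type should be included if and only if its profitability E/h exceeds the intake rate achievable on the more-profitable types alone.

3

Profitabilities (E/h, kJ/s): shiners 13.8, crayfish 7.42, fathead minnows 6, dragonfly nymphs 1.65, tadpoles 0.336. Add prey in this order while the next type's profitability exceeds the intake rate on those already taken.
Rate on top 1: 2.458. crayfish: 7.42 > 2.458 → include.
Rate on top 2: 3.254. fathead minnows: 6 > 3.254 → include.
Rate on top 3: 3.999. dragonfly nymphs: 1.65 < 3.999 → exclude; stop.
Optimal diet: shiners, crayfish, fathead minnows — 3 of 5 types.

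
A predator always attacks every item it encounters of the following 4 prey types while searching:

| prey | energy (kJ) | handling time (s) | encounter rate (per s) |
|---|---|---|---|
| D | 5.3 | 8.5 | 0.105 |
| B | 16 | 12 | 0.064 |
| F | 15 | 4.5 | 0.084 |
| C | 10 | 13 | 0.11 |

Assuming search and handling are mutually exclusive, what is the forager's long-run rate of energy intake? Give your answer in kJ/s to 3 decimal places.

R = (0.105×5.3 + 0.064×16 + 0.084×15 + 0.11×10) / (1 + 0.105×8.5 + 0.064×12 + 0.084×4.5 + 0.11×13) = 3.941/4.468 = 0.8818 kJ/s.

0.882 kJ/s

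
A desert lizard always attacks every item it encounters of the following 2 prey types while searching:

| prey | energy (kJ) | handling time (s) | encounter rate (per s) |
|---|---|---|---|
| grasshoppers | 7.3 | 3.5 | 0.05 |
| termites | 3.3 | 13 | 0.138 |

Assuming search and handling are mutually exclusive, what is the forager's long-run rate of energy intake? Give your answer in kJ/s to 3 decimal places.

R = (0.05×7.3 + 0.138×3.3) / (1 + 0.05×3.5 + 0.138×13) = 0.8204/2.969 = 0.2763 kJ/s.

0.276 kJ/s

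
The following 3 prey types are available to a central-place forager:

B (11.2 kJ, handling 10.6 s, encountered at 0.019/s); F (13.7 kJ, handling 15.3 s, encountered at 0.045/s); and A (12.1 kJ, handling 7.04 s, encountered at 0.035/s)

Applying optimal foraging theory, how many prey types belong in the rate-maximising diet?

Profitabilities (E/h, kJ/s): A 1.72, B 1.06, F 0.895. Add prey in this order while the next type's profitability exceeds the intake rate on those already taken.
Rate on top 1: 0.3398. B: 1.06 > 0.3398 → include.
Rate on top 2: 0.4395. F: 0.895 > 0.4395 → include.
Optimal diet: A, B, F — 3 of 3 types.

3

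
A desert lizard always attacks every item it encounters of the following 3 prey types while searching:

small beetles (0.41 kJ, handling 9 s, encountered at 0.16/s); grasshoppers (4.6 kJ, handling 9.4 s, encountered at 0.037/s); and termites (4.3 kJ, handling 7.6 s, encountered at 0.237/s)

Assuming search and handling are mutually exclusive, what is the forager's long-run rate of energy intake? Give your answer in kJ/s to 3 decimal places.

Energy encountered per unit search time: 0.16×0.41 + 0.037×4.6 + 0.237×4.3 = 1.255 kJ/s.
Handling time per unit search time: 0.16×9 + 0.037×9.4 + 0.237×7.6 = 3.589.
Rate = 1.255/(1 + 3.589) = 0.2735 kJ/s.

0.273 kJ/s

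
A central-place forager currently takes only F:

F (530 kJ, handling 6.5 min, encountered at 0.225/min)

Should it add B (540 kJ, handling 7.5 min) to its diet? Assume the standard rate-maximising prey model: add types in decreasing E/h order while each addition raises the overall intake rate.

Yes

Current rate: (0.225×530)/(1 + 0.225×6.5) = 48.43 kJ/min.
B: E/h = 540/7.5 = 72 kJ/min.
Since 72 > R, including B increases the long-run rate.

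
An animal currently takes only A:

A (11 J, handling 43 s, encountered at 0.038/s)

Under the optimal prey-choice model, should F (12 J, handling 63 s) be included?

Yes

Intake rate on the current diet: R = (0.038×11) / (1 + 0.038×43) = 0.418/2.634 = 0.1587 J/s.
F: E/h = 12/63 = 0.1905 J/s.
Since 0.1905 > R, including F increases the long-run rate.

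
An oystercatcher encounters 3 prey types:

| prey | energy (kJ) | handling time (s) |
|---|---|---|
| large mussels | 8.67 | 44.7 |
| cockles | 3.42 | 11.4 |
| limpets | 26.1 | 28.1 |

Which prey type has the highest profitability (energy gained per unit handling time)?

Profitability E/h (kJ/s): large mussels = 8.67/44.7 = 0.194, cockles = 3.42/11.4 = 0.3, limpets = 26.1/28.1 = 0.929.
Ranked: limpets > cockles > large mussels.

limpets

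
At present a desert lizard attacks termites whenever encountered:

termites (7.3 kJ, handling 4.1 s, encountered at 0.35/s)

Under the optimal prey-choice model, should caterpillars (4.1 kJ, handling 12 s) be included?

On termites alone, R = ΣλE/(1+Σλh) = 2.555/2.435 = 1.049 kJ/s.
caterpillars: E/h = 4.1/12 = 0.3417 kJ/s.
0.3417 < 1.049, so adding caterpillars would lower the average — exclude it.

No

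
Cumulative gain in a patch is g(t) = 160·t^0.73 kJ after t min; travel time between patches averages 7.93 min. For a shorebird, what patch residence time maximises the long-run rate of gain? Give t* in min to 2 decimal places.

21.44 min

Optimal t* satisfies g'(t*) = g(t*)/(T + t*).
g'(t) = 0.73·160·t^-0.27. Setting 0.73·160·t^-0.27 = 160·t^0.73/(7.93+t) gives 0.73(7.93+t) = t, so 0.27·t = 0.73×7.93.
t* = 0.73×7.93/0.27 = 21.44 min.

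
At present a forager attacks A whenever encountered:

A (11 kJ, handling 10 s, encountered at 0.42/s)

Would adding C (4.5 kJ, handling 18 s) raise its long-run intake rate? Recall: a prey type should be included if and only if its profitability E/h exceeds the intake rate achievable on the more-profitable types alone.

No

Current rate: (0.42×11)/(1 + 0.42×10) = 0.8885 kJ/s.
Profitability of C: 4.5/18 = 0.25 kJ/s.
Since 0.25 < R, time spent handling C is better spent searching.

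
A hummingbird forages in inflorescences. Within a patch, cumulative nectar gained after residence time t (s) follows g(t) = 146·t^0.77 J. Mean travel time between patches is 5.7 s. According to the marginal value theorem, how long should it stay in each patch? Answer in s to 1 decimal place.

Maximise g(t)/(T+t): set derivative to zero → g'(t)(T+t) = g(t).
g'(t) = 0.77·146·t^-0.23. Setting 0.77·146·t^-0.23 = 146·t^0.77/(5.7+t) gives 0.77(5.7+t) = t, so 0.23·t = 0.77×5.7.
t* = 0.77×5.7/0.23 = 19.08 s.

19.1 s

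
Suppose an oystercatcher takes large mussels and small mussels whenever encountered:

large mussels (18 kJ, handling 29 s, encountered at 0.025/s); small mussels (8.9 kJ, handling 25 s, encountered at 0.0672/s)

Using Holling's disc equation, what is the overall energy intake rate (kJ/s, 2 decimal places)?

0.31 kJ/s

R = (0.025×18 + 0.0672×8.9) / (1 + 0.025×29 + 0.0672×25) = 1.048/3.405 = 0.3078 kJ/s.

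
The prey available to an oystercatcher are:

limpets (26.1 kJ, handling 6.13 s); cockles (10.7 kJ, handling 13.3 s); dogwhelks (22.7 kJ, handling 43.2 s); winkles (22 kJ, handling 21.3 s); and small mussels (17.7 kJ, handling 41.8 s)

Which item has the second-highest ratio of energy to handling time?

winkles

In descending order of E/h:
limpets: 26.1/6.13 = 4.26 kJ/s
winkles: 22/21.3 = 1.03 kJ/s
cockles: 10.7/13.3 = 0.805 kJ/s
dogwhelks: 22.7/43.2 = 0.525 kJ/s
small mussels: 17.7/41.8 = 0.423 kJ/s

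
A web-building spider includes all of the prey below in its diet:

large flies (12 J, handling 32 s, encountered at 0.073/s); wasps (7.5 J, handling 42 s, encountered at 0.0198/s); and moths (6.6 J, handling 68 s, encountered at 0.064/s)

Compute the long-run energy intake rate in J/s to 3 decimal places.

0.170 J/s

R = (0.073×12 + 0.0198×7.5 + 0.064×6.6) / (1 + 0.073×32 + 0.0198×42 + 0.064×68) = 1.447/8.52 = 0.1698 J/s.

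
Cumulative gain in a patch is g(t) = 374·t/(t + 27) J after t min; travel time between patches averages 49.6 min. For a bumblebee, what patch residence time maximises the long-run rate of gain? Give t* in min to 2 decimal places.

36.60 min

By the marginal value theorem, leave when the instantaneous gain rate g'(t) equals the habitat-wide average g(t)/(T + t).
g'(t) = 374·27/(t + 27)². Setting 374·27/(t+27)² = 374t/[(t+27)(49.6+t)] gives 27(49.6+t) = t(t+27), so t² = 27×49.6 = 1339.
t* = √1339 = 36.6 min.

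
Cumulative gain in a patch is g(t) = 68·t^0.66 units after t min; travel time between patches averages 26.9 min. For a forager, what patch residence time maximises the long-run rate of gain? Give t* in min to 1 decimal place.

52.2 min

By the marginal value theorem, leave when the instantaneous gain rate g'(t) equals the habitat-wide average g(t)/(T + t).
g'(t) = 0.66·68·t^-0.34. Setting 0.66·68·t^-0.34 = 68·t^0.66/(26.9+t) gives 0.66(26.9+t) = t, so 0.34·t = 0.66×26.9.
t* = 0.66×26.9/0.34 = 52.22 min.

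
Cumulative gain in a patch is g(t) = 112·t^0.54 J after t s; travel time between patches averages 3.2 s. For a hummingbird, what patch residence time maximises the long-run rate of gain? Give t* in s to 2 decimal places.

3.76 s

Optimal t* satisfies g'(t*) = g(t*)/(T + t*).
g'(t) = 0.54·112·t^-0.46. Setting 0.54·112·t^-0.46 = 112·t^0.54/(3.2+t) gives 0.54(3.2+t) = t, so 0.46·t = 0.54×3.2.
t* = 0.54×3.2/0.46 = 3.757 s.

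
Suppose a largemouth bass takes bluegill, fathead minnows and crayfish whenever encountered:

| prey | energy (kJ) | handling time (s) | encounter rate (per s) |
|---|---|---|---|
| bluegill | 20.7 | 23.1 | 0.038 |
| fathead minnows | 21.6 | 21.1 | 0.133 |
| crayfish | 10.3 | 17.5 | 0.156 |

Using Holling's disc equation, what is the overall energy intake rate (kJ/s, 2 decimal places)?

0.71 kJ/s

Energy encountered per unit search time: 0.038×20.7 + 0.133×21.6 + 0.156×10.3 = 5.266 kJ/s.
Handling time per unit search time: 0.038×23.1 + 0.133×21.1 + 0.156×17.5 = 6.414.
Rate = 5.266/(1 + 6.414) = 0.7103 kJ/s.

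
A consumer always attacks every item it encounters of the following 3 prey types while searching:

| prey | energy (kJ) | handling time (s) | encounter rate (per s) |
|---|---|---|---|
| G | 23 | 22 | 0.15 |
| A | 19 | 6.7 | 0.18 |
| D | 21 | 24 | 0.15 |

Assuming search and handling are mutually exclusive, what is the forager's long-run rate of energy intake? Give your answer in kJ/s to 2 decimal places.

R = Σλ_iE_i / (1 + Σλ_ih_i)
Numerator: 0.15×23 + 0.18×19 + 0.15×21 = 10.02
Denominator: 1 + 0.15×22 + 0.18×6.7 + 0.15×24 = 9.106
R = 10.02/9.106 = 1.1 kJ/s

1.10 kJ/s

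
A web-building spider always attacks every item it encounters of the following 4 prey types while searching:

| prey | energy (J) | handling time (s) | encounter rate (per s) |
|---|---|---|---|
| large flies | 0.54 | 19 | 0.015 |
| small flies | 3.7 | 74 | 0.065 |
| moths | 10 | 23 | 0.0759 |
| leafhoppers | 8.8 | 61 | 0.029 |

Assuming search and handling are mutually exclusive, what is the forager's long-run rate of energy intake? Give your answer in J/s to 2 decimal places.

Energy encountered per unit search time: 0.015×0.54 + 0.065×3.7 + 0.0759×10 + 0.029×8.8 = 1.263 J/s.
Handling time per unit search time: 0.015×19 + 0.065×74 + 0.0759×23 + 0.029×61 = 8.61.
Rate = 1.263/(1 + 8.61) = 0.1314 J/s.

0.13 J/s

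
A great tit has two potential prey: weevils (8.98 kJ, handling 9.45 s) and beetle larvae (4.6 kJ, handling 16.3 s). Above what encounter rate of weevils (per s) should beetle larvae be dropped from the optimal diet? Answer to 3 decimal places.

At the threshold, the rate on weevils alone equals the profitability of beetle larvae: λ·8.98/(1 + λ·9.45) = 4.6/16.3 = 0.2822.
Rearranging, λ(8.98 − 0.2822×9.45) = 0.2822, so λ = 0.2822/6.313 = 0.0447 per s.

0.045 per s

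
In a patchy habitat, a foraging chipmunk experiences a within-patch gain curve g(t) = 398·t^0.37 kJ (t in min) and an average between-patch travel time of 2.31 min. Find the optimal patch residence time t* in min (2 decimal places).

Optimal t* satisfies g'(t*) = g(t*)/(T + t*).
g'(t) = 0.37·398·t^-0.63. Setting 0.37·398·t^-0.63 = 398·t^0.37/(2.31+t) gives 0.37(2.31+t) = t, so 0.63·t = 0.37×2.31.
t* = 0.37×2.31/0.63 = 1.357 min.

1.36 min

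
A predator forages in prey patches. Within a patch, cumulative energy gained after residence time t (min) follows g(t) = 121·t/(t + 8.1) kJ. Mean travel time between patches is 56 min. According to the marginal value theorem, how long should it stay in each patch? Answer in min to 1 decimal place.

21.3 min

Optimal t* satisfies g'(t*) = g(t*)/(T + t*).
g'(t) = 121·8.1/(t + 8.1)². Setting 121·8.1/(t+8.1)² = 121t/[(t+8.1)(56+t)] gives 8.1(56+t) = t(t+8.1), so t² = 8.1×56 = 453.6.
t* = √453.6 = 21.3 min.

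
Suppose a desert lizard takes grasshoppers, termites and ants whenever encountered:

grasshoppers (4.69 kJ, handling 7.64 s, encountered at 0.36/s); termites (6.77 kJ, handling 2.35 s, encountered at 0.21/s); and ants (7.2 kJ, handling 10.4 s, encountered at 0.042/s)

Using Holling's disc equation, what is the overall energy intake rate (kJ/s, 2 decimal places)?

R = Σλ_iE_i / (1 + Σλ_ih_i)
Numerator: 0.36×4.69 + 0.21×6.77 + 0.042×7.2 = 3.413
Denominator: 1 + 0.36×7.64 + 0.21×2.35 + 0.042×10.4 = 4.681
R = 3.413/4.681 = 0.7291 kJ/s

0.73 kJ/s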